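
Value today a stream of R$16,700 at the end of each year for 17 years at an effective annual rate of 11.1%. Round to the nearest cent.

R$125,316.86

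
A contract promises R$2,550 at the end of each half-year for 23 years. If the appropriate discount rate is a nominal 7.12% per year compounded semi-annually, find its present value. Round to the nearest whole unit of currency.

R$57,299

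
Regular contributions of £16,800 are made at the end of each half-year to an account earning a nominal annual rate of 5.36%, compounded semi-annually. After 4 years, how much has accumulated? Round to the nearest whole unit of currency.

i = 0.0536/2 = 0.0268 per half-year; n = 4·2 = 8.
FV = PMT · [(1+i)^n − 1] / i = 16800 · 8.791998 = 147,705.5687

£147,706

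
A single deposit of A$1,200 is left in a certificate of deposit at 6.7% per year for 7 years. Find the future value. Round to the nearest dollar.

A$1,889

1,200 × (1+0.067)^7 = 1,200 × 1.574530 = 1,889.4360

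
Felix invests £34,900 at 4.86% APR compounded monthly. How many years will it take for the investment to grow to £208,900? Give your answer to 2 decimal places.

Periodic rate i = 0.0486/12 = 0.00405.
n = ln(208900/34900) / ln(1+0.00405) = ln(5.98567) / 0.004042 = 442.7135 months
= 442.7135/12 years

36.89 years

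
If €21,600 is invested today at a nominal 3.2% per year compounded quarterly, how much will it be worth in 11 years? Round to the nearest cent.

With 4 periods per year: i = 0.008, n = 44.
FV = 21,600 × (1 + 0.008)^44 = 30,670.2393

€30,670.24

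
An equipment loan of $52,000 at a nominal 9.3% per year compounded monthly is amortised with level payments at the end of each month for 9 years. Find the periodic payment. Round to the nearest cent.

$712.53

With 12 periods per year: i = 0.00775, n = 108.
PMT = 52000 / ( [1 − (1+0.00775)^(−108)] / 0.00775 ) = 52000 / 72.979736 = 712.5266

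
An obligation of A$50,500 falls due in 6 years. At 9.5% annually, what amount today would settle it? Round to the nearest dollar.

A$29,296

PV = FV·(1+i)^(−n) = 50,500 × 0.580117 = 29,295.8878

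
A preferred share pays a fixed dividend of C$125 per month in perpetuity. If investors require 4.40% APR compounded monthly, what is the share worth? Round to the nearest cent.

Periodic rate i = 0.044/12 = 0.00366667.
PV = C/r = 125/0.00366667 = 34,090.9091

C$34,090.91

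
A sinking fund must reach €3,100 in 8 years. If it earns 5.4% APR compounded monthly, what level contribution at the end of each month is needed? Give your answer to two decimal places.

With 12 periods per year: i = 0.0045, n = 96.
PMT = 3100 / ( [(1+0.0045)^96 − 1] / 0.0045 ) = 3100 / 119.742913 = 25.8888

€25.89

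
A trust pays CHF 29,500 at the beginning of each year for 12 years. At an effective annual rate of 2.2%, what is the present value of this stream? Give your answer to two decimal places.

PV = PMT · [1 − (1+i)^(−n)] / i × (1+i) = 29500 · 10.676430 = 314,954.6748
Payments are at the start of each period, so multiply by (1+i).

CHF 314,954.67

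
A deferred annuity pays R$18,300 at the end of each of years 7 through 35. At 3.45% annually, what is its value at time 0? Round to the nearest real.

PV at t=6 (ordinary 29-year annuity): 18300 × a(29|0.0345) = 18300 × 18.146324 = 332,077.7331
PV₀ = 332,077.7331 / (1+0.0345)^6 = 332,077.7331 / 1.225697 = 270,929.8058

R$270,930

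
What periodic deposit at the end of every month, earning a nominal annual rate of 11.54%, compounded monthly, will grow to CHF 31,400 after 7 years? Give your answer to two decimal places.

CHF 244.64

With 12 periods per year: i = 0.00961667, n = 84.
FV-annuity factor = 128.353008; PMT = 31400 / 128.353008 = 244.6378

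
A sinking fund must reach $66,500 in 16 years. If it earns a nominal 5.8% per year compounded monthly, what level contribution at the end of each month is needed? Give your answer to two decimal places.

With 12 periods per year: i = 0.00483333, n = 192.
PMT = 66500 / ( [(1+0.00483333)^192 − 1] / 0.00483333 ) = 66500 / 315.268355 = 210.9314

$210.93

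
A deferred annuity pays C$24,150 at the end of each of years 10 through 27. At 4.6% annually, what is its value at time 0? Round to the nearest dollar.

C$194,362

Value one period before first payment (t=9): 24150 × [1 − (1+0.046)^(−18)] / 0.046 = 24150 × 12.063665 = 291,337.5200
Discount back 9 years: 291,337.5200 × (1+0.046)^(−9) = 291,337.5200 × 0.667137 = 194,361.9547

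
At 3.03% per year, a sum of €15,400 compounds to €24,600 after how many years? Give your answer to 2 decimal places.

(1+i)^n = 24600/15400 = 1.59740, so n = ln 1.59740 / ln 1.0303 = 15.6911 years

15.69 years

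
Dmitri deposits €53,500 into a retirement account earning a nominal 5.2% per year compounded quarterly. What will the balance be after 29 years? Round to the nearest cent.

With 4 periods per year: i = 0.013, n = 116.
FV = PV·(1+i)^n = 53,500 × 4.473997 = 239,358.8248

€239,358.82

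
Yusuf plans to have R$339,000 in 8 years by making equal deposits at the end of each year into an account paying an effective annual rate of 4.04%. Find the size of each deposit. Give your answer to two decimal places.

R$36,738.53

PMT = 339000 / ( [(1+0.0404)^8 − 1] / 0.0404 ) = 339000 / 9.227369 = 36,738.5332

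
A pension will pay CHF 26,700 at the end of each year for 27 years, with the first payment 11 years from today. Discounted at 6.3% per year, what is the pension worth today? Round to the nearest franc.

CHF 185,857

Value one period before first payment (t=10): 26700 × [1 − (1+0.063)^(−27)] / 0.063 = 26700 × 12.823286 = 342,381.7485
Discount back 10 years: 342,381.7485 × (1+0.063)^(−10) = 342,381.7485 × 0.542834 = 185,856.5881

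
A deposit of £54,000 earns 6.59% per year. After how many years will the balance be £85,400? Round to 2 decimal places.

n = ln(85400/54000) / ln(1+0.0659) = ln(1.58148) / 0.063820 = 7.1822 years

7.18 years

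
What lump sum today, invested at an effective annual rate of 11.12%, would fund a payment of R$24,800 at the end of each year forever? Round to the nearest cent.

R$223,021.58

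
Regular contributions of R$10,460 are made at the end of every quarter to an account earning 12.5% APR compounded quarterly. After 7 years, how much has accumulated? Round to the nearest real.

R$457,549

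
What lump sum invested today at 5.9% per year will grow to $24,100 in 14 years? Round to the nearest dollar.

PV = FV·(1+i)^(−n) = 24,100 × 0.448184 = 10,801.2396

$10,801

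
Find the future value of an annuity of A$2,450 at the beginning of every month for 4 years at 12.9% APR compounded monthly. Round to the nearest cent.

Periodic rate i = 0.129/12 = 0.01075; n = 4 × 12 = 48 periods.
Accumulation factor s(48|0.01075) × (1+i) = 63.061950; FV = 2450 × 63.061950 = 154,501.7781
(Beginning-of-period payments → annuity-due factor ×(1+i).)

A$154,501.78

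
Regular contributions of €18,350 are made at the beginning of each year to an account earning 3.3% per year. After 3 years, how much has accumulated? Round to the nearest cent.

FV = PMT · [(1+i)^n − 1] / i × (1+i) = 18350 · 3.202392 = 58,763.8920
(annuity-due: payments at period start, so ×(1+i).)

€58,763.89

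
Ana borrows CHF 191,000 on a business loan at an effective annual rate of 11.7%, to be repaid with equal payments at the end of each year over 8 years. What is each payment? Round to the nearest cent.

PMT = 191000 / ( [1 − (1+0.117)^(−8)] / 0.117 ) = 191000 / 5.020144 = 38,046.7157

CHF 38,046.72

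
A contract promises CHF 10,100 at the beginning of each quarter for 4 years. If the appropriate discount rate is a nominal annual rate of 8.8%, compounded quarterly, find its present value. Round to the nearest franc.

CHF 137,957

i = 0.088/4 = 0.022 per quarter; n = 4·4 = 16.
PV = 10100 × [1 − (1+0.022)^(−16)] / 0.022 × (1+i) = 10100 × 13.659074 = 137,956.6446
Payments are at the start of each period, so multiply by (1+i).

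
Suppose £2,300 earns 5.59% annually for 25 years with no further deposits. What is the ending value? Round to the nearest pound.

£8,960

FV = 2,300 × (1 + 0.0559)^25 = 8,959.7849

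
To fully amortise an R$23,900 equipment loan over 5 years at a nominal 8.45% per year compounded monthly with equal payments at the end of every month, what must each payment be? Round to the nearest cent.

With 12 periods per year: i = 0.00704167, n = 60.
Annuity-PV factor = 48.798480; PMT = 23900 / 48.798480 = 489.7694

R$489.77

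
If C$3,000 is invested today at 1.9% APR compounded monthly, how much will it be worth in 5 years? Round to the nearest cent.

With 12 periods per year: i = 0.00158333, n = 60.
FV = PV·(1+i)^n = 3,000 × 1.099576 = 3,298.7287

C$3,298.73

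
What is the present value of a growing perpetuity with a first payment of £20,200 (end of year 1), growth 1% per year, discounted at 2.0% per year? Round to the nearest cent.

PV = PMT / (i − g) = 20200 / (0.02 − 0.01) = 20200 / 0.010000 = 2,020,000.0000

£2,020,000.00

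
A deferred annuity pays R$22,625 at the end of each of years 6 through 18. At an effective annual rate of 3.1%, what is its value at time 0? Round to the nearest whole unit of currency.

Value one period before first payment (t=5): 22625 × [1 − (1+0.031)^(−13)] / 0.031 = 22625 × 10.567260 = 239,084.2608
Discount back 5 years: 239,084.2608 × (1+0.031)^(−5) = 239,084.2608 × 0.858434 = 205,237.9464

R$205,238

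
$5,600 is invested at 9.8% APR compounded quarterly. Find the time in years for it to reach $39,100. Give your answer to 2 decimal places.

Periodic rate i = 0.098/4 = 0.0245.
n = ln(39100/5600) / ln(1+0.0245) = ln(6.98214) / 0.024205 = 80.2884 quarters
= 80.2884/4 years

20.07 years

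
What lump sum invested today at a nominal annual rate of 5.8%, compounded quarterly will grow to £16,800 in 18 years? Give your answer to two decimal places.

i = 0.058/4 = 0.0145 per quarter; n = 18·4 = 72.
PV = FV·(1+i)^(−n) = 16,800 × 0.354693 = 5,958.8381

£5,958.84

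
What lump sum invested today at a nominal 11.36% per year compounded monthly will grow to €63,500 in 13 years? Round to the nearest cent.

€14,602.41

i = 0.1136/12 = 0.00946667 per month; n = 13·12 = 156.
PV = FV·(1+i)^(−n) = 63,500 × 0.229959 = 14,602.4057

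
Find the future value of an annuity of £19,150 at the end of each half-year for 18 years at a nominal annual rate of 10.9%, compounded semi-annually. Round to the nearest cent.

£2,022,452.15

Periodic rate i = 0.109/2 = 0.0545; n = 18 × 2 = 36 periods.
FV = 19150 × [(1+0.0545)^36 − 1] / 0.0545 = 19150 × 105.611078 = 2,022,452.1515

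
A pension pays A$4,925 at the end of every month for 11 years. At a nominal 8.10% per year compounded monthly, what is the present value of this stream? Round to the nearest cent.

Periodic rate i = 0.081/12 = 0.00675; n = 11 × 12 = 132 periods.
Annuity factor a(132|0.00675) = 87.188848; PV = 4925 × 87.188848 = 429,405.0751

A$429,405.08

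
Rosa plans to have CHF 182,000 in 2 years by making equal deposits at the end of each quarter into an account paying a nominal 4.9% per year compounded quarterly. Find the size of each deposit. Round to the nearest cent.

Periodic rate i = 0.049/4 = 0.01225; n = 2 × 4 = 8 periods.
FV-annuity factor = 8.351533; PMT = 182000 / 8.351533 = 21,792.4051

CHF 21,792.41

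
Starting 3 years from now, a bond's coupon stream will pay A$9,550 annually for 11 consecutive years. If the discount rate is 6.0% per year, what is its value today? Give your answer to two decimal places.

PV at t=2 (ordinary 11-year annuity): 9550 × a(11|0.06) = 9550 × 7.886875 = 75,319.6522
PV₀ = 75,319.6522 / (1+0.06)^2 = 75,319.6522 / 1.123600 = 67,034.2223

A$67,034.22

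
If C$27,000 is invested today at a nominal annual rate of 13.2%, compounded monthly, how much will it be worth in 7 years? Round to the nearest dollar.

i = 0.132/12 = 0.011 per month; n = 7·12 = 84.
FV = 27,000 × (1 + 0.011)^84 = 67,680.0754

C$67,680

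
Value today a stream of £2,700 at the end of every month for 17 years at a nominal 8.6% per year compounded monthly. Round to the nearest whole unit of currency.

£288,969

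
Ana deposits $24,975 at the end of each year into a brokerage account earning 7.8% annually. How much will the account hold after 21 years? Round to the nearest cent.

$1,230,068.87

Accumulation factor s(21|0.078) = 49.252007; FV = 24975 × 49.252007 = 1,230,068.8725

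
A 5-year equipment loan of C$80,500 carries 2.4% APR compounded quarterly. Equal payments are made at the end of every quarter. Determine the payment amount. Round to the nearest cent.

C$4,283.38

i = 0.024/4 = 0.006 per quarter; n = 5·4 = 20.
PMT = 80500 / ( [1 − (1+0.006)^(−20)] / 0.006 ) = 80500 / 18.793581 = 4,283.3774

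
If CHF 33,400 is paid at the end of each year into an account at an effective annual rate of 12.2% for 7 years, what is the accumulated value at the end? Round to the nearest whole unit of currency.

CHF 339,055

FV = PMT · [(1+i)^n − 1] / i = 33400 · 10.151339 = 339,054.7349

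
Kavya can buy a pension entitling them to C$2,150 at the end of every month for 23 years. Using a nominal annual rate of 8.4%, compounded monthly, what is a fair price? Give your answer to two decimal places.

C$262,350.23

Periodic rate i = 0.084/12 = 0.007; n = 23 × 12 = 276 periods.
PV = 2150 × [1 − (1+0.007)^(−276)] / 0.007 = 2150 × 122.023362 = 262,350.2288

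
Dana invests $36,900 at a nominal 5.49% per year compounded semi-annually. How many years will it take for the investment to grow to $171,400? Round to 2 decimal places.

28.36 years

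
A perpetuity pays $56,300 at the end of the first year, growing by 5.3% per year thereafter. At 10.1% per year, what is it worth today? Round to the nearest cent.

$1,172,916.67

PV = PMT / (i − g) = 56300 / (0.101 − 0.053) = 56300 / 0.048000 = 1,172,916.6667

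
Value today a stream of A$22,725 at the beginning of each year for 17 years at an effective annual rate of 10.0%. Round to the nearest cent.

PV = PMT · [1 − (1+i)^(−n)] / i × (1+i) = 22725 · 8.823709 = 200,518.7789
(annuity-due: payments at period start, so ×(1+i).)

A$200,518.78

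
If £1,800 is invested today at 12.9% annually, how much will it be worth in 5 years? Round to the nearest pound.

£3,302

1,800 × (1+0.129)^5 = 1,800 × 1.834297 = 3,301.7350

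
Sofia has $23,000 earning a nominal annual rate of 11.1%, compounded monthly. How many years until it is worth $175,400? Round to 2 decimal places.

18.39 years

Periodic rate i = 0.111/12 = 0.00925.
n = ln(175400/23000) / ln(1+0.00925) = ln(7.62609) / 0.009207 = 220.6439 months
= 220.6439/12 years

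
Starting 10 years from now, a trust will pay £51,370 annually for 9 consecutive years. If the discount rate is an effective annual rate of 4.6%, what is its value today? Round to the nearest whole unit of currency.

£247,989

PV at t=9 (ordinary 9-year annuity): 51370 × a(9|0.046) = 51370 × 7.236158 = 371,721.4605
Discount back 9 years: 371,721.4605 × (1+0.046)^(−9) = 371,721.4605 × 0.667137 = 247,989.0324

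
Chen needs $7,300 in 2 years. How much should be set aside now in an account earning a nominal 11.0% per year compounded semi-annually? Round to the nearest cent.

With 2 periods per year: i = 0.055, n = 4.
PV = FV·(1+i)^(−n) = 7,300 × 0.807217 = 5,892.6822

$5,892.68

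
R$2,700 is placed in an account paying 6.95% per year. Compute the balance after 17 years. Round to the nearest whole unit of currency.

R$8,461

2,700 × (1+0.0695)^17 = 2,700 × 3.133815 = 8,461.3016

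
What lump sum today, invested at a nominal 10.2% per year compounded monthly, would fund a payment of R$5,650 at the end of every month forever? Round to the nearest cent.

Periodic rate i = 0.102/12 = 0.0085.
PV = PMT / i = 5650 / 0.0085 = 664,705.8824

R$664,705.88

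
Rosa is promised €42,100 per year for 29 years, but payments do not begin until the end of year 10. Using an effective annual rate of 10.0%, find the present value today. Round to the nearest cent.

€167,289.72

Value one period before first payment (t=9): 42100 × [1 − (1+0.1)^(−29)] / 0.1 = 42100 × 9.369606 = 394,460.4090
PV₀ = 394,460.4090 / (1+0.1)^9 = 394,460.4090 / 2.357948 = 167,289.7200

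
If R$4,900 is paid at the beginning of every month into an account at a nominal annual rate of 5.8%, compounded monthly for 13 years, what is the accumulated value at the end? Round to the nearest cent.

Periodic rate i = 0.058/12 = 0.00483333; n = 13 × 12 = 156 periods.
FV = 4900 × [(1+0.00483333)^156 − 1] / 0.00483333 × (1+i) = 4900 × 233.182578 = 1,142,594.6327
Payments are at the start of each period, so multiply by (1+i).

R$1,142,594.63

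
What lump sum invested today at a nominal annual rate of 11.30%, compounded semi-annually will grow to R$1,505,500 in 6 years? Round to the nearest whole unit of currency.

i = 0.113/2 = 0.0565 per half-year; n = 6·2 = 12.
Discount factor = (1+0.0565)^(−12) = 0.517090; PV = 1,505,500 × 0.517090 = 778,478.7159

R$778,479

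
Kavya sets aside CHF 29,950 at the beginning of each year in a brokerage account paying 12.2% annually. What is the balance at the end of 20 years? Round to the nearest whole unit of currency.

FV = PMT · [(1+i)^n − 1] / i × (1+i) = 29950 · 82.740244 = 2,478,070.3100
Payments are at the start of each period, so multiply by (1+i).

CHF 2,478,070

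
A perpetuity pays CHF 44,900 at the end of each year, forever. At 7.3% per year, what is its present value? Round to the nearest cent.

CHF 615,068.49

PV = PMT / i = 44900 / 0.073 = 615,068.4932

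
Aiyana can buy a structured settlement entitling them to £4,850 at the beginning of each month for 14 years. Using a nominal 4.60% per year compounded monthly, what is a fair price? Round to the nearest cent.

i = 0.046/12 = 0.00383333 per month; n = 14·12 = 168.
PV = 4850 × [1 − (1+0.00383333)^(−168)] / 0.00383333 × (1+i) = 4850 × 124.169521 = 602,222.1780
(annuity-due: payments at period start, so ×(1+i).)

£602,222.18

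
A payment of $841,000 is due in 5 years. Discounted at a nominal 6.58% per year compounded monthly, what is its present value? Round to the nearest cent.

$605,763.95

Periodic rate i = 0.0658/12 = 0.00548333; n = 5 × 12 = 60 periods.
Discount factor = (1+0.00548333)^(−60) = 0.720290; PV = 841,000 × 0.720290 = 605,763.9474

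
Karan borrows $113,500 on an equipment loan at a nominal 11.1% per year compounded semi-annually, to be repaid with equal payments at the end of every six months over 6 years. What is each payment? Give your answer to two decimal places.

i = 0.111/2 = 0.0555 per half-year; n = 6·2 = 12.
Annuity-PV factor = 8.594606; PMT = 113500 / 8.594606 = 13,205.9568

$13,205.96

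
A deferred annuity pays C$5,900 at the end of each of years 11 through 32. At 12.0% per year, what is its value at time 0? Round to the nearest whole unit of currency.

PV at t=10 (ordinary 22-year annuity): 5900 × a(22|0.12) = 5900 × 7.644646 = 45,103.4099
Discount back 10 years: 45,103.4099 × (1+0.12)^(−10) = 45,103.4099 × 0.321973 = 14,522.0909

C$14,522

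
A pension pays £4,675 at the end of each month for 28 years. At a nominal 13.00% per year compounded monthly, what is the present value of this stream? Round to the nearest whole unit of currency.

£419,986

i = 0.13/12 = 0.0108333 per month; n = 28·12 = 336.
PV = 4675 × [1 − (1+0.0108333)^(−336)] / 0.0108333 = 4675 × 89.836495 = 419,985.6127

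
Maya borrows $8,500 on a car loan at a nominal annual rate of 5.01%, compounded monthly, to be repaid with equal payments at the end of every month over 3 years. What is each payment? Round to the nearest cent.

$254.79

With 12 periods per year: i = 0.004175, n = 36.
PMT = 8500 / ( [1 − (1+0.004175)^(−36)] / 0.004175 ) = 8500 / 33.360703 = 254.7908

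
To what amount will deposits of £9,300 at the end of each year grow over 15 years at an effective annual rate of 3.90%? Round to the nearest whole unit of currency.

£184,842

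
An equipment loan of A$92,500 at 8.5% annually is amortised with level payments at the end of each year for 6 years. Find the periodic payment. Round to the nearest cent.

A$20,313.66

Annuity-PV factor = 4.553587; PMT = 92500 / 4.553587 = 20,313.6553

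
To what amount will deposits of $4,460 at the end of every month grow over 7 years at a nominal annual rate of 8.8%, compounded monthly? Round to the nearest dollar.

Periodic rate i = 0.088/12 = 0.00733333; n = 7 × 12 = 84 periods.
Accumulation factor s(84|0.00733333) = 115.547761; FV = 4460 × 115.547761 = 515,343.0160

$515,343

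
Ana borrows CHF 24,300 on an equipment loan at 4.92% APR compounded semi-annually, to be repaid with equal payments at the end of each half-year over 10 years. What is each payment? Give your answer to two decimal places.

CHF 1,552.89

Periodic rate i = 0.0492/2 = 0.0246; n = 10 × 2 = 20 periods.
Annuity-PV factor = 15.648227; PMT = 24300 / 15.648227 = 1,552.8915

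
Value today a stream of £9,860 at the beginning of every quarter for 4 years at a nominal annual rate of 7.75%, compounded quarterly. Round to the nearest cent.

£137,148.15

Periodic rate i = 0.0775/4 = 0.019375; n = 4 × 4 = 16 periods.
PV = 9860 × [1 − (1+0.019375)^(−16)] / 0.019375 × (1+i) = 9860 × 13.909548 = 137,148.1459
(annuity-due: payments at period start, so ×(1+i).)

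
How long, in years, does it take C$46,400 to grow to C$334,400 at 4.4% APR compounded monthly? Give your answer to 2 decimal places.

44.97 years

Periodic rate i = 0.044/12 = 0.00366667.
n = ln(334400/46400) / ln(1+0.00366667) = ln(7.20690) / 0.003660 = 539.6338 months
= 539.6338/12 years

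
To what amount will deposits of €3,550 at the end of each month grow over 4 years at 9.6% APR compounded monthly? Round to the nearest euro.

€206,745

Periodic rate i = 0.096/12 = 0.008; n = 4 × 12 = 48 periods.
FV = PMT · [(1+i)^n − 1] / i = 3550 · 58.238005 = 206,744.9170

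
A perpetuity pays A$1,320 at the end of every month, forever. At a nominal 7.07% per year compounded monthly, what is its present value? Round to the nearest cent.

Periodic rate i = 0.0707/12 = 0.00589167.
PV = C/r = 1320/0.00589167 = 224,045.2617

A$224,045.26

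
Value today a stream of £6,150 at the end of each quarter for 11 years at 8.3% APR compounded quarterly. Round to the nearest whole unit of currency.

Periodic rate i = 0.083/4 = 0.02075; n = 11 × 4 = 44 periods.
Annuity factor a(44|0.02075) = 28.670569; PV = 6150 × 28.670569 = 176,324.0003

£176,324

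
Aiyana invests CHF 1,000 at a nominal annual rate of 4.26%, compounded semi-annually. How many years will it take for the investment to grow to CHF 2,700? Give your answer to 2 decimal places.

23.56 years

Periodic rate i = 0.0426/2 = 0.0213.
n = ln(2700/1000) / ln(1+0.0213) = ln(2.70000) / 0.021076 = 47.1264 half-years
= 47.1264/2 years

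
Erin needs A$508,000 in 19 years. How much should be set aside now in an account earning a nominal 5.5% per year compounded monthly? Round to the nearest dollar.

With 12 periods per year: i = 0.00458333, n = 228.
Discount factor = (1+0.00458333)^(−228) = 0.352532; PV = 508,000 × 0.352532 = 179,086.5031

A$179,087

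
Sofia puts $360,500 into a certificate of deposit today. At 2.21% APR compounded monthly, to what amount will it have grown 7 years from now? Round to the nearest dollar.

Periodic rate i = 0.0221/12 = 0.00184167; n = 7 × 12 = 84 periods.
360,500 × (1+0.00184167)^84 = 360,500 × 1.167142 = 420,754.5632

$420,755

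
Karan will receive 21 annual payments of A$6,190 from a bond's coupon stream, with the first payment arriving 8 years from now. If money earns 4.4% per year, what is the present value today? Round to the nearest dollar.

PV at t=7 (ordinary 21-year annuity): 6190 × a(21|0.044) = 6190 × 13.526234 = 83,727.3894
Discount back 7 years: 83,727.3894 × (1+0.044)^(−7) = 83,727.3894 × 0.739770 = 61,938.9815

A$61,939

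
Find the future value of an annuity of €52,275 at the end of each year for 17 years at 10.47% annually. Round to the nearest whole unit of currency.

€2,214,039

FV = 52275 × [(1+0.1047)^17 − 1] / 0.1047 = 52275 × 42.353679 = 2,214,038.5935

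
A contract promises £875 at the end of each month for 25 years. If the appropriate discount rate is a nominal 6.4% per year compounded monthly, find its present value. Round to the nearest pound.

£130,798

With 12 periods per year: i = 0.00533333, n = 300.
Annuity factor a(300|0.00533333) = 149.483115; PV = 875 × 149.483115 = 130,797.7257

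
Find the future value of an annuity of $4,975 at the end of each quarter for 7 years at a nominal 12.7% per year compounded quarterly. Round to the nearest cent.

$219,261.10

With 4 periods per year: i = 0.03175, n = 28.
Accumulation factor s(28|0.03175) = 44.072583; FV = 4975 × 44.072583 = 219,261.1013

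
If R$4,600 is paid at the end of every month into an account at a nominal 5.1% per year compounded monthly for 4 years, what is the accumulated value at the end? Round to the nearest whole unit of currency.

Periodic rate i = 0.051/12 = 0.00425; n = 4 × 12 = 48 periods.
FV = 4600 × [(1+0.00425)^48 − 1] / 0.00425 = 4600 × 53.121922 = 244,360.8419

R$244,361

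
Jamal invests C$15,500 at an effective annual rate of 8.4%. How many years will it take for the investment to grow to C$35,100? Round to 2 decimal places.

(1+i)^n = 35100/15500 = 2.26452, so n = ln 2.26452 / ln 1.084 = 10.1337 years

10.13 years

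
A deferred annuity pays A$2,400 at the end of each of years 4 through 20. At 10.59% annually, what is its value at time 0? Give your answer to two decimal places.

A$13,729.00

Value one period before first payment (t=3): 2400 × [1 − (1+0.1059)^(−17)] / 0.1059 = 2400 × 7.737046 = 18,568.9097
Discount back 3 years: 18,568.9097 × (1+0.1059)^(−3) = 18,568.9097 × 0.739354 = 13,728.9977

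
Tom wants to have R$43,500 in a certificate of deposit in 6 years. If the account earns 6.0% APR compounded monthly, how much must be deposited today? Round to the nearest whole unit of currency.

R$30,376

Periodic rate i = 0.06/12 = 0.005; n = 6 × 12 = 72 periods.
PV = FV·(1+i)^(−n) = 43,500 × 0.698302 = 30,376.1557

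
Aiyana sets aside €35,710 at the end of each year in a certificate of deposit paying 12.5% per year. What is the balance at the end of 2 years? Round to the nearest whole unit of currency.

€75,884

FV = PMT · [(1+i)^n − 1] / i = 35710 · 2.125000 = 75,883.7500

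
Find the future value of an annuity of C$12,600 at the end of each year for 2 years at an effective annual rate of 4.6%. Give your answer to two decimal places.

C$25,779.60

FV = PMT · [(1+i)^n − 1] / i = 12600 · 2.046000 = 25,779.6000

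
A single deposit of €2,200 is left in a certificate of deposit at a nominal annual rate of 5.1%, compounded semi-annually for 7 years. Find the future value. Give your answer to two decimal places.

i = 0.051/2 = 0.0255 per half-year; n = 7·2 = 14.
2,200 × (1+0.0255)^14 = 2,200 × 1.422654 = 3,129.8389

€3,129.84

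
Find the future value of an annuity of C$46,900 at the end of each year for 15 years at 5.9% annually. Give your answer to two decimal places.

C$1,083,364.31

Accumulation factor s(15|0.059) = 23.099452; FV = 46900 × 23.099452 = 1,083,364.3070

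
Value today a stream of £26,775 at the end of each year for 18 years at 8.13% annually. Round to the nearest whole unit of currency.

Annuity factor a(18|0.0813) = 9.287965; PV = 26775 × 9.287965 = 248,685.2533

£248,685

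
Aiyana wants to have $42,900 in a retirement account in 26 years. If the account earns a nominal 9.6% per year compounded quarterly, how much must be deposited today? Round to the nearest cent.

$3,641.34

Periodic rate i = 0.096/4 = 0.024; n = 26 × 4 = 104 periods.
PV = 42,900 / (1 + 0.024)^104 = 42,900 / 11.781362 = 3,641.3448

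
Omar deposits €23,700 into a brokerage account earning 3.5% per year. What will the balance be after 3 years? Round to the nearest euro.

€26,277

FV = 23,700 × (1 + 0.035)^3 = 26,276.6136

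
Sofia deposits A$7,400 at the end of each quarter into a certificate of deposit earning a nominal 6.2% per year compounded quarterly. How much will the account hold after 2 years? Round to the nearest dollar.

A$62,513

With 4 periods per year: i = 0.0155, n = 8.
FV = 7400 × [(1+0.0155)^8 − 1] / 0.0155 = 7400 × 8.447718 = 62,513.1127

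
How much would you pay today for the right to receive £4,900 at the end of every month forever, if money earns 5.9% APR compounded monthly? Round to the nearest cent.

£996,610.17

Periodic rate i = 0.059/12 = 0.00491667.
PV = PMT / i = 4900 / 0.00491667 = 996,610.1695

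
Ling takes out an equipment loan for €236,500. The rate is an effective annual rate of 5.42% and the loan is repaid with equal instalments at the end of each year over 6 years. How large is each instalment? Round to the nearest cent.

€47,222.34

Annuity-PV factor = 5.008223; PMT = 236500 / 5.008223 = 47,222.3367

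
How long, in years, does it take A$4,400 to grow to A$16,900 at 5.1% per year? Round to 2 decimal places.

27.05 years

n = ln(16900/4400) / ln(1+0.051) = ln(3.84091) / 0.049742 = 27.0537 years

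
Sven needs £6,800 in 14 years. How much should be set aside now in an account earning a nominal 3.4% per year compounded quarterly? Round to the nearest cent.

£4,233.10

i = 0.034/4 = 0.0085 per quarter; n = 14·4 = 56.
PV = 6,800 / (1 + 0.0085)^56 = 6,800 / 1.606388 = 4,233.0985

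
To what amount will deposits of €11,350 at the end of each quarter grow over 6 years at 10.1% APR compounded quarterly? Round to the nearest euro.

With 4 periods per year: i = 0.02525, n = 24.
FV = PMT · [(1+i)^n − 1] / i = 11350 · 32.449242 = 368,298.8983

€368,299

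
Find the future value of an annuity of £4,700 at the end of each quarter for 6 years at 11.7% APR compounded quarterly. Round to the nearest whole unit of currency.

£160,293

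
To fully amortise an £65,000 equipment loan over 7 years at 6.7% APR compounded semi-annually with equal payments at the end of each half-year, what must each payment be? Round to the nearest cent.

i = 0.067/2 = 0.0335 per half-year; n = 7·2 = 14.
Annuity-PV factor = 11.031230; PMT = 65000 / 11.031230 = 5,892.3620

£5,892.36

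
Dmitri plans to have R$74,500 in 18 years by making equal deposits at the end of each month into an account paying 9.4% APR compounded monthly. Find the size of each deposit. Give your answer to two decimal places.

i = 0.094/12 = 0.00783333 per month; n = 18·12 = 216.
FV-annuity factor = 561.018931; PMT = 74500 / 561.018931 = 132.7941

R$132.79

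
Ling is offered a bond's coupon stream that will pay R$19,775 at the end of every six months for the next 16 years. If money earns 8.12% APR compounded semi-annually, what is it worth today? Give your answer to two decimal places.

R$350,765.10

With 2 periods per year: i = 0.0406, n = 32.
PV = 19775 × [1 − (1+0.0406)^(−32)] / 0.0406 = 19775 × 17.737805 = 350,765.1012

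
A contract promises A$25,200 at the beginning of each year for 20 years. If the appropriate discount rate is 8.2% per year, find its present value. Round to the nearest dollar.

A$263,768

Annuity factor a(20|0.082) × (1+i) = 10.466972; PV = 25200 × 10.466972 = 263,767.7014
(annuity-due: payments at period start, so ×(1+i).)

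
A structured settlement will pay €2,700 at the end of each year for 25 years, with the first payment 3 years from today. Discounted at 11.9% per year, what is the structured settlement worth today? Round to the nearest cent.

€17,029.99

PV at t=2 (ordinary 25-year annuity): 2700 × a(25|0.119) = 2700 × 7.897885 = 21,324.2894
PV₀ = 21,324.2894 / (1+0.119)^2 = 21,324.2894 / 1.252161 = 17,029.9901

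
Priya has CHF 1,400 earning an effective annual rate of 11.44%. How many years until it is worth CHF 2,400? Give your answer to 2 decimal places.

(1+i)^n = 2400/1400 = 1.71429, so n = ln 1.71429 / ln 1.1144 = 4.9761 years

4.98 years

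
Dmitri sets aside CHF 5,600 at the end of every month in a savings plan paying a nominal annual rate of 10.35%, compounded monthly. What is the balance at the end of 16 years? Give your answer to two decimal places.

i = 0.1035/12 = 0.008625 per month; n = 16·12 = 192.
FV = PMT · [(1+i)^n − 1] / i = 5600 · 487.101641 = 2,727,769.1915

CHF 2,727,769.19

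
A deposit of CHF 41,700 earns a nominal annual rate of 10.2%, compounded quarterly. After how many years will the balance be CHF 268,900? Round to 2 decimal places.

18.50 years

Periodic rate i = 0.102/4 = 0.0255.
n = ln(268900/41700) / ln(1+0.0255) = ln(6.44844) / 0.025180 = 74.0197 quarters
= 74.0197/4 years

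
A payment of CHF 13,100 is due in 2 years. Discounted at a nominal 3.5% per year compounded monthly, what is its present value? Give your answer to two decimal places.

Periodic rate i = 0.035/12 = 0.00291667; n = 2 × 12 = 24 periods.
PV = 13,100 / (1 + 0.00291667)^24 = 13,100 / 1.072399 = 12,215.6036

CHF 12,215.60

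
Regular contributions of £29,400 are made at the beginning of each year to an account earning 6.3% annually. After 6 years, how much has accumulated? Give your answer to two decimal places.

Accumulation factor s(6|0.063) × (1+i) = 7.471004; FV = 29400 × 7.471004 = 219,647.5313
(annuity-due: payments at period start, so ×(1+i).)

£219,647.53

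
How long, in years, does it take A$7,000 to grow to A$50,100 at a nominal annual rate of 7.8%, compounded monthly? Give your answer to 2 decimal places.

Periodic rate i = 0.078/12 = 0.0065.
(1+i)^n = 50100/7000 = 7.15714, so n = ln 7.15714 / ln 1.0065 = 303.7693 months
= 303.7693/12 years

25.31 years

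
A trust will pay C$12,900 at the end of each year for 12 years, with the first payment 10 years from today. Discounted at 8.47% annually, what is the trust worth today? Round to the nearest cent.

Value one period before first payment (t=9): 12900 × [1 − (1+0.0847)^(−12)] / 0.0847 = 12900 × 7.355956 = 94,891.8372
Discount back 9 years: 94,891.8372 × (1+0.0847)^(−9) = 94,891.8372 × 0.481075 = 45,650.1379

C$45,650.14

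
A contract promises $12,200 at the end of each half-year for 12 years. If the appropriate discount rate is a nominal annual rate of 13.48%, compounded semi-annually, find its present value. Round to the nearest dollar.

$143,178

Periodic rate i = 0.1348/2 = 0.0674; n = 12 × 2 = 24 periods.
PV = 12200 × [1 − (1+0.0674)^(−24)] / 0.0674 = 12200 × 11.735898 = 143,177.9587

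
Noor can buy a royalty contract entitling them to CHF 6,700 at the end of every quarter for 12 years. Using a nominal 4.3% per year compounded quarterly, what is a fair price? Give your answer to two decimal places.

CHF 250,206.42

Periodic rate i = 0.043/4 = 0.01075; n = 12 × 4 = 48 periods.
Annuity factor a(48|0.01075) = 37.344242; PV = 6700 × 37.344242 = 250,206.4205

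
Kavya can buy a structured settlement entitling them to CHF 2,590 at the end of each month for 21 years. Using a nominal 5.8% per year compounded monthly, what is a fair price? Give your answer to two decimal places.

CHF 376,876.91

Periodic rate i = 0.058/12 = 0.00483333; n = 21 × 12 = 252 periods.
Annuity factor a(252|0.00483333) = 145.512321; PV = 2590 × 145.512321 = 376,876.9123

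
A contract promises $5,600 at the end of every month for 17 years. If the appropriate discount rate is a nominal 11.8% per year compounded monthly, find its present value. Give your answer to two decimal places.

i = 0.118/12 = 0.00983333 per month; n = 17·12 = 204.
PV = PMT · [1 − (1+i)^(−n)] / i = 5600 · 87.879625 = 492,125.9011

$492,125.90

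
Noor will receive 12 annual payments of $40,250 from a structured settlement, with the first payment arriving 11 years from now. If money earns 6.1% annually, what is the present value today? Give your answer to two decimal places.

$185,642.61

Value one period before first payment (t=10): 40250 × [1 − (1+0.061)^(−12)] / 0.061 = 40250 × 8.338071 = 335,607.3746
PV₀ = 335,607.3746 / (1+0.061)^10 = 335,607.3746 / 1.807814 = 185,642.6060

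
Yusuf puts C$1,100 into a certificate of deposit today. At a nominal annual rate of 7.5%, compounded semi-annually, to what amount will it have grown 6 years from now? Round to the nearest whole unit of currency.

C$1,711

Periodic rate i = 0.075/2 = 0.0375; n = 6 × 2 = 12 periods.
FV = PV·(1+i)^n = 1,100 × 1.555454 = 1,710.9998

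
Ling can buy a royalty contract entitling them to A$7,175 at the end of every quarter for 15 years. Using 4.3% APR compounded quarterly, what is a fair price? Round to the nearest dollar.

A$316,053

With 4 periods per year: i = 0.01075, n = 60.
Annuity factor a(60|0.01075) = 44.049148; PV = 7175 × 44.049148 = 316,052.6349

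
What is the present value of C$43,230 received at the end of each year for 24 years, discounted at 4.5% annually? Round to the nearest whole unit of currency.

PV = PMT · [1 − (1+i)^(−n)] / i = 43230 · 14.495478 = 626,639.5298

C$626,640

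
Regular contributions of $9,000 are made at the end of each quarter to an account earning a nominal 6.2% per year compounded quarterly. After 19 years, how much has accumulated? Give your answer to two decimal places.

With 4 periods per year: i = 0.0155, n = 76.
FV = PMT · [(1+i)^n − 1] / i = 9000 · 143.139071 = 1,288,251.6351

$1,288,251.64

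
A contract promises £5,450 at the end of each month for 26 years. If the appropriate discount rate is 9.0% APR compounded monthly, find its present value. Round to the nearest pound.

With 12 periods per year: i = 0.0075, n = 312.
PV = PMT · [1 − (1+i)^(−n)] / i = 5450 · 120.377014 = 656,054.7277

£656,055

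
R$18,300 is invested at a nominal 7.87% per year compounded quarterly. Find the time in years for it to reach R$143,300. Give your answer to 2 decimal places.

26.41 years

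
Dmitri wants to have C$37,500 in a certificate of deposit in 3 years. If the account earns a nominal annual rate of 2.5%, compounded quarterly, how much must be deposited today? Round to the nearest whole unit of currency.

Periodic rate i = 0.025/4 = 0.00625; n = 3 × 4 = 12 periods.
PV = FV·(1+i)^(−n) = 37,500 × 0.927960 = 34,798.5019

C$34,799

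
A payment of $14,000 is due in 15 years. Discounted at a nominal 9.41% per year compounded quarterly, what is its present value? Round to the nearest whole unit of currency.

$3,469

Periodic rate i = 0.0941/4 = 0.023525; n = 15 × 4 = 60 periods.
PV = 14,000 / (1 + 0.023525)^60 = 14,000 / 4.035592 = 3,469.1313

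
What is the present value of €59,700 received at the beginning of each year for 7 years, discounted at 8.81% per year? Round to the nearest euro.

€329,033

PV = 59700 × [1 − (1+0.0881)^(−7)] / 0.0881 × (1+i) = 59700 × 5.511444 = 329,033.2355
(Beginning-of-period payments → annuity-due factor ×(1+i).)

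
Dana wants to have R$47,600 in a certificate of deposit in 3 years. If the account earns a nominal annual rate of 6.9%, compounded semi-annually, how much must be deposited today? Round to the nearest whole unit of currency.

R$38,835

Periodic rate i = 0.069/2 = 0.0345; n = 3 × 2 = 6 periods.
PV = FV·(1+i)^(−n) = 47,600 × 0.815863 = 38,835.0602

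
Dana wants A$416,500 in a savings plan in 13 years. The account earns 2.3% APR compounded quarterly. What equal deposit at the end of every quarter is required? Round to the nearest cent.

i = 0.023/4 = 0.00575 per quarter; n = 13·4 = 52.
PMT = 416500 / ( [(1+0.00575)^52 − 1] / 0.00575 ) = 416500 / 60.409623 = 6,894.5970

A$6,894.60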